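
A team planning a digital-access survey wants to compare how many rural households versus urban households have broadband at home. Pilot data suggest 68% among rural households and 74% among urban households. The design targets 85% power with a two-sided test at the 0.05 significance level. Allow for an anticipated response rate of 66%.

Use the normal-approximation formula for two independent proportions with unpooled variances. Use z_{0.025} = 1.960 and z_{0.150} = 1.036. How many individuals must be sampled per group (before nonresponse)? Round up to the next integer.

n = 1549 per group

n = (z_{α/2} + z_β)² · [p₁(1−p₁) + p₂(1−p₂)] / (p₁ − p₂)²
  = (1.960 + 1.036)² · (0.68·0.32 + 0.74·0.26) / (-0.06)²
  = (2.996)² · (0.2176 + 0.1924) / 0.0036
  = 8.9760 · 0.4100 / 0.0036
  = 1022.27
Adjust for 66% response: 1022.27 / 0.66 = 1548.89.
Round up → n = 1549 per group.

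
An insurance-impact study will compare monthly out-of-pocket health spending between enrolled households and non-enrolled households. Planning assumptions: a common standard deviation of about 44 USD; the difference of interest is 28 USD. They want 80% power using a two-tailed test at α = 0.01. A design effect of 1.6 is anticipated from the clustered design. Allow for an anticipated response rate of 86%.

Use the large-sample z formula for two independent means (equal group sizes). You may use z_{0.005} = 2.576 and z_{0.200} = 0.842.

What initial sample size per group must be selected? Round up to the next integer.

n = 108 per group

n = (z_{α/2} + z_β)² · (σ₁² + σ₂²) / δ²
  = (2.576 + 0.842)² · (2·44² = 3872) / 28²
  = 11.6827 · 3872 / 784
  = 57.70
Design effect: 1.6 × 57.70 = 92.32.
Adjust for 86% response: 92.32 / 0.86 = 107.35.
Round up → n = 108 per group.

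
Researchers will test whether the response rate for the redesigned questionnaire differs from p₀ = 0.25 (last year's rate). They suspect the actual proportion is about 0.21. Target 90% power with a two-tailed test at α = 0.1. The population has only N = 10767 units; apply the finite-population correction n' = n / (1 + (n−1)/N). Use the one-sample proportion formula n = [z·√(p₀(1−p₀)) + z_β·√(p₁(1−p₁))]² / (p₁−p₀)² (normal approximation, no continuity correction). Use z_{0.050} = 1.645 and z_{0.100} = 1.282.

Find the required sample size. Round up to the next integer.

n = 876

n = [z_{α/2}·√(p₀q₀) + z_β·√(p₁q₁)]² / (p₁ − p₀)²
  = [1.645·√(0.25·0.75) + 1.282·√(0.21·0.79)]² / (-0.04)²
  = [1.645·0.4330 + 1.282·0.4073]² / 0.0016
  = [1.2345]² / 0.0016
  = 952.46
Finite-population correction (N = 10767): 952.46 / (1 + (952.46 − 1)/10767) = 875.12.
Round up → n = 876.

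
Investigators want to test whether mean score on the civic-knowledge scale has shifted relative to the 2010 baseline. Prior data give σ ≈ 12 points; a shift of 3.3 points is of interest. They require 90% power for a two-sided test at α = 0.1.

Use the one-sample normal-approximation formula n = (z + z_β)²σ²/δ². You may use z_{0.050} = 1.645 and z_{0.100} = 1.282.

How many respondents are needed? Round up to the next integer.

n = (z_{α/2} + z_β)² · σ² / δ²
  = (1.645 + 1.282)² · 12² / 3.3²
  = 8.5673 · 144 / 10.89
  = 113.29
Round up → n = 114.

n = 114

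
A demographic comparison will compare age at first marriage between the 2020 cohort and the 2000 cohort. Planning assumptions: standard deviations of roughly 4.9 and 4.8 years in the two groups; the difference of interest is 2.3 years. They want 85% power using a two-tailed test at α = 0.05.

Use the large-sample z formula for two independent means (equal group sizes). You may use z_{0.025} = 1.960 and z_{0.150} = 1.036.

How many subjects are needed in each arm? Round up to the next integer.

n = 80 per group

n = (z_{α/2} + z_β)² · (σ₁² + σ₂²) / δ²
  = (1.960 + 1.036)² · (4.9² + 4.8² = 47.05) / 2.3²
  = 8.9760 · 47.05 / 5.29
  = 79.83
Round up → n = 80 per group.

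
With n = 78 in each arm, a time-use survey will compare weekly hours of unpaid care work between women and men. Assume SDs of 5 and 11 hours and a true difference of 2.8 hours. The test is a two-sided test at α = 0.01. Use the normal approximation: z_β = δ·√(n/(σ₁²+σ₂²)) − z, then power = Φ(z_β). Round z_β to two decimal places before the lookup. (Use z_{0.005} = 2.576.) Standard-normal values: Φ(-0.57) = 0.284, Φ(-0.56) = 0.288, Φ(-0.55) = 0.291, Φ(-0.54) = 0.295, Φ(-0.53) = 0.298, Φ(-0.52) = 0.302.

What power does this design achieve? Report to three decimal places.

Power ≈ 0.298

z_β = δ·√(n/(σ₁²+σ₂²)) − z_{α/2}
    = 2.8 · √(78/146) − 2.576
    = 2.8 · 0.73092 − 2.576
    = 2.0466 − 2.576 = -0.5294 → -0.53
Power = Φ(-0.53) = 0.298.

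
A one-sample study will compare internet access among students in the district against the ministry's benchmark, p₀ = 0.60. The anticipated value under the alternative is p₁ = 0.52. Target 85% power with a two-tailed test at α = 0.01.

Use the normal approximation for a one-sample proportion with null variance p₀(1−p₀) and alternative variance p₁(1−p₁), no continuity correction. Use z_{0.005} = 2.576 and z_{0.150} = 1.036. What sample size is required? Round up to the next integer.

n = [z_{α/2}·√(p₀q₀) + z_β·√(p₁q₁)]² / (p₁ − p₀)²
  = [2.576·√(0.60·0.40) + 1.036·√(0.52·0.48)]² / (-0.08)²
  = [2.576·0.4899 + 1.036·0.4996]² / 0.0064
  = [1.7796]² / 0.0064
  = 494.82
Round up → n = 495.

n = 495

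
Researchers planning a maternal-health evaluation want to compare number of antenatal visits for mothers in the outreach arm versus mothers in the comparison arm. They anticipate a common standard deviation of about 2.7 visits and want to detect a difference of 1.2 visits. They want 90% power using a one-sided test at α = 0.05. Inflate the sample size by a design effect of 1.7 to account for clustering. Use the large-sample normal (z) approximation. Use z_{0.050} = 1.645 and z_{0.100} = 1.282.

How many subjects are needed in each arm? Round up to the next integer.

n = 148 per group

n = (z_α + z_β)² · (σ₁² + σ₂²) / δ²
  = (1.645 + 1.282)² · (2·2.7² = 14.58) / 1.2²
  = 8.5673 · 14.58 / 1.44
  = 86.74
Design effect: 1.7 × 86.74 = 147.47.
Round up → n = 148 per group.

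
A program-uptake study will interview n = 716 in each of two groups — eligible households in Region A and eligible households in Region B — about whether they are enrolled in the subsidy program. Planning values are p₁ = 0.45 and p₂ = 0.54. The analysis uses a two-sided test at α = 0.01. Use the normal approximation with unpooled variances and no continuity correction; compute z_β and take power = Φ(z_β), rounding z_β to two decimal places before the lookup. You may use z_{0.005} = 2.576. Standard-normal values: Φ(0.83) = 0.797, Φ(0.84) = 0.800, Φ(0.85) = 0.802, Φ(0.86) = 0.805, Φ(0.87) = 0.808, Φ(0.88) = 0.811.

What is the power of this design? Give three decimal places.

Power ≈ 0.800

z_β = |p₁−p₂|·√(n/[p₁q₁+p₂q₂]) − z_{α/2}
    = 0.09 · √(716/0.4959) − 2.576
    = 0.09 · 37.9979 − 2.576
    = 3.4198 − 2.576 = 0.8438 → 0.84
Power = Φ(0.84) = 0.800.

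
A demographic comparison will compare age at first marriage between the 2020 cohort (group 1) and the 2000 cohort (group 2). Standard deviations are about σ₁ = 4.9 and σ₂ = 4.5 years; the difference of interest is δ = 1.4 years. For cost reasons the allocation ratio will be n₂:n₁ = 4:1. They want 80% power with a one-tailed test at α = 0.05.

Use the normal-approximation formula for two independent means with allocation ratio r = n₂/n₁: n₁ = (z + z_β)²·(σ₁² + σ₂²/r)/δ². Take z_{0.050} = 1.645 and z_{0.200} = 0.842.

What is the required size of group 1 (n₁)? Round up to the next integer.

n₁ = (z_α + z_β)² · (σ₁² + σ₂²/r) / δ²
   = (1.645 + 0.842)² · (4.9² + 4.5²/4) / 1.4²
   = 6.1852 · (24.01 + 5.0625) / 1.96
   = 6.1852 · 29.0725 / 1.96
   = 91.74
Round up → n₁ = 92; n₂ = r·n₁ = 4 × 92 = 368.

n₁ = 92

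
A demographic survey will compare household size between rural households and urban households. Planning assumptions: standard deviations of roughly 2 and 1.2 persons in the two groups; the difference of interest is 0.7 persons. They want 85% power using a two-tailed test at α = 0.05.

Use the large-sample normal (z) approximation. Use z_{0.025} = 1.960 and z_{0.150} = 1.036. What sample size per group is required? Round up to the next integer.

n = (z_{α/2} + z_β)² · (σ₁² + σ₂²) / δ²
  = (1.960 + 1.036)² · (2² + 1.2² = 5.44) / 0.7²
  = 8.9760 · 5.44 / 0.49
  = 99.65
Round up → n = 100 per group.

n = 100 per group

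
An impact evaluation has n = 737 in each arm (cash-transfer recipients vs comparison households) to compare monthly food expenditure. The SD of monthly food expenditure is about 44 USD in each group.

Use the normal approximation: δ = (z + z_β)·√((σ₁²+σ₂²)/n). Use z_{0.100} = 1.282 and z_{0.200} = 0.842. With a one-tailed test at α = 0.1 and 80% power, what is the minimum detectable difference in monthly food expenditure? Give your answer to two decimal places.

Minimum detectable difference ≈ 4.87 USD

δ = (z_α + z_β) · √((σ₁²+σ₂²)/n)
  = (1.282 + 0.842) · √(3872/737)
  = 2.124 · √5.2537
  = 2.124 · 2.2921
  = 4.8684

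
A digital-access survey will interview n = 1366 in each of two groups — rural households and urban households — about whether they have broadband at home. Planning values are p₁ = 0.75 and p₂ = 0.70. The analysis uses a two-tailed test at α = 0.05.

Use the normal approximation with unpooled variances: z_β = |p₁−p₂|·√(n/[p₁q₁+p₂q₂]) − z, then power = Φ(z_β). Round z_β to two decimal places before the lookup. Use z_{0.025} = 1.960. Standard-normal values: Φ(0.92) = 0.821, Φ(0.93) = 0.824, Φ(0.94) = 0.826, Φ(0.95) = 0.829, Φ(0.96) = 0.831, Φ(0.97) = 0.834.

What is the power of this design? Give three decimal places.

Power ≈ 0.834

z_β = |p₁−p₂|·√(n/[p₁q₁+p₂q₂]) − z_{α/2}
    = 0.05 · √(1366/0.3975) − 1.960
    = 0.05 · 58.6215 − 1.960
    = 2.9311 − 1.960 = 0.9711 → 0.97
Power = Φ(0.97) = 0.834.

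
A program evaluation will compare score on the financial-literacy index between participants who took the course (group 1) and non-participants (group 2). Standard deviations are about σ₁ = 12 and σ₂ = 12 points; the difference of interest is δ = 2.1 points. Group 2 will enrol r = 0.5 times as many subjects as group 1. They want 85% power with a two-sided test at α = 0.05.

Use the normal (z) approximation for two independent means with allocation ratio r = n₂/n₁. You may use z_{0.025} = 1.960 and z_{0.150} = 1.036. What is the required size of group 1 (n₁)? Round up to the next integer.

n₁ = (z_{α/2} + z_β)² · (σ₁² + σ₂²/r) / δ²
   = (1.960 + 1.036)² · (12² + 12²/0.5) / 2.1²
   = 8.9760 · (144 + 288) / 4.41
   = 8.9760 · 432 / 4.41
   = 879.28
Round up → n₁ = 880; n₂ = r·n₁ = 0.5 × 880 = 440.

n₁ = 880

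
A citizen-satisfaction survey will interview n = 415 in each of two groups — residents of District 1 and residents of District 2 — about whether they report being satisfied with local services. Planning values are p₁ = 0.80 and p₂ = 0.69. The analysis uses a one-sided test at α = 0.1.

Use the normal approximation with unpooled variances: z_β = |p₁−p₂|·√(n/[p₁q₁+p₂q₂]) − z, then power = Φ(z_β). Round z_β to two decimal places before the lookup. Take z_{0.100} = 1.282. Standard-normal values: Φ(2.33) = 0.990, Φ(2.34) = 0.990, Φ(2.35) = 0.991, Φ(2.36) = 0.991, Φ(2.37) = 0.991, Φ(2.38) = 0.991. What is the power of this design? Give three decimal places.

Power ≈ 0.991

z_β = |p₁−p₂|·√(n/[p₁q₁+p₂q₂]) − z_α
    = 0.11 · √(415/0.3739) − 1.282
    = 0.11 · 33.3155 − 1.282
    = 3.6647 − 1.282 = 2.3827 → 2.38
Power = Φ(2.38) = 0.991.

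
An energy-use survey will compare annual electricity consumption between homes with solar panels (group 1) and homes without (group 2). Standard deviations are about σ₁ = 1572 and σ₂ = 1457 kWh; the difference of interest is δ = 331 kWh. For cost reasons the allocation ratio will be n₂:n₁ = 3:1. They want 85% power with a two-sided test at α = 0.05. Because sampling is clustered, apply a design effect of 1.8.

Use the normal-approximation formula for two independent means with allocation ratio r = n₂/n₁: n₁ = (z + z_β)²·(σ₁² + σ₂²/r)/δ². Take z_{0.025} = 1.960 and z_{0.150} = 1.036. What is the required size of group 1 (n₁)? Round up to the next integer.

n₁ = 469

n₁ = (z_{α/2} + z_β)² · (σ₁² + σ₂²/r) / δ²
   = (1.960 + 1.036)² · (1572² + 1457²/3) / 331²
   = 8.9760 · (2471184 + 707616.3) / 109561
   = 8.9760 · 3178800.3 / 109561
   = 260.43
Design effect: 1.8 × 260.43 = 468.77.
Round up → n₁ = 469; n₂ = r·n₁ = 3 × 469 = 1407.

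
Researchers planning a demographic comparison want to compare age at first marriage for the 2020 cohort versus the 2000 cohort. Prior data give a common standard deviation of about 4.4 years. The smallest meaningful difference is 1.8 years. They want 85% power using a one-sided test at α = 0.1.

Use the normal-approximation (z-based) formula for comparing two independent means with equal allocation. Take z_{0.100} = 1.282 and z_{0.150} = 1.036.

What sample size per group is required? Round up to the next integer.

n = (z_α + z_β)² · (σ₁² + σ₂²) / δ²
  = (1.282 + 1.036)² · (2·4.4² = 38.72) / 1.8²
  = 5.3731 · 38.72 / 3.24
  = 64.21
Round up → n = 65 per group.

n = 65 per group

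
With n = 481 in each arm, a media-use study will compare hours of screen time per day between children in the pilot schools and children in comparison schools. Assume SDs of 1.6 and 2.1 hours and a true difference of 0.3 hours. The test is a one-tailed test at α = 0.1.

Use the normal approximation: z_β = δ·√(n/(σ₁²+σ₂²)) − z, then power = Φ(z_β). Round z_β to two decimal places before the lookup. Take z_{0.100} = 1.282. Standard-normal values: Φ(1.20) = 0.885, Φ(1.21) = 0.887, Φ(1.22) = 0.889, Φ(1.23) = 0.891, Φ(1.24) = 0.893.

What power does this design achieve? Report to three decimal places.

z_β = δ·√(n/(σ₁²+σ₂²)) − z_α
    = 0.3 · √(481/6.97) − 1.282
    = 0.3 · 8.30723 − 1.282
    = 2.4922 − 1.282 = 1.2102 → 1.21
Power = Φ(1.21) = 0.887.

Power ≈ 0.887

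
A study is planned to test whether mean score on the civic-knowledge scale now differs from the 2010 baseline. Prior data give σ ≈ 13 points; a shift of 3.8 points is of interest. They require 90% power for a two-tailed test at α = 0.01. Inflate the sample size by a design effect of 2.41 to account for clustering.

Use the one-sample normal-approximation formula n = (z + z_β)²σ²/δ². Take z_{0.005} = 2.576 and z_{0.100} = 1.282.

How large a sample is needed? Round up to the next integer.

n = (z_{α/2} + z_β)² · σ² / δ²
  = (2.576 + 1.282)² · 13² / 3.8²
  = 14.8842 · 169 / 14.44
  = 174.20
Design effect: 2.41 × 174.20 = 419.82.
Round up → n = 420.

n = 420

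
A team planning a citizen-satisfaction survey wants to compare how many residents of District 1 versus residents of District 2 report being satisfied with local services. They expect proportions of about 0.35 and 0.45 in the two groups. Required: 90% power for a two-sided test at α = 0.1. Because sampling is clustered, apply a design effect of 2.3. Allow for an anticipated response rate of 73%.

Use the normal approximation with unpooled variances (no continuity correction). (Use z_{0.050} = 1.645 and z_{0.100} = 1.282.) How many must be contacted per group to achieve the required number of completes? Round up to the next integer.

n = 1283 per group

n = (z_{α/2} + z_β)² · [p₁(1−p₁) + p₂(1−p₂)] / (p₁ − p₂)²
  = (1.645 + 1.282)² · (0.35·0.65 + 0.45·0.55) / (-0.10)²
  = (2.927)² · (0.2275 + 0.2475) / 0.0100
  = 8.5673 · 0.4750 / 0.0100
  = 406.95
Design effect: 2.3 × 406.95 = 935.98.
Adjust for 73% response: 935.98 / 0.73 = 1282.17.
Round up → n = 1283 per group.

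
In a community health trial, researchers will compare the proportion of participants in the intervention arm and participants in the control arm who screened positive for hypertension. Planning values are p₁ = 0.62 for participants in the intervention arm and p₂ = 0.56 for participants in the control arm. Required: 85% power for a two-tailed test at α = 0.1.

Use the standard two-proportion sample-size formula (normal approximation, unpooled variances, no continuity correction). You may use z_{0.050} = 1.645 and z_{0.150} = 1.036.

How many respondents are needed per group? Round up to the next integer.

n = 963 per group

n = (z_{α/2} + z_β)² · [p₁(1−p₁) + p₂(1−p₂)] / (p₁ − p₂)²
  = (1.645 + 1.036)² · (0.62·0.38 + 0.56·0.44) / (0.06)²
  = (2.681)² · (0.2356 + 0.2464) / 0.0036
  = 7.1878 · 0.4820 / 0.0036
  = 962.36
Round up → n = 963 per group.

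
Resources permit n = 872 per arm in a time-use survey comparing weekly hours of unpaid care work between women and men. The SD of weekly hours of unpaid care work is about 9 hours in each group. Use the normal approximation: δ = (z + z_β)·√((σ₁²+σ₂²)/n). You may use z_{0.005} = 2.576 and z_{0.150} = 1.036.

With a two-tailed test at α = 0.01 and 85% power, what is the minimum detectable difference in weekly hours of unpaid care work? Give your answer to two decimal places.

δ = (z_{α/2} + z_β) · √((σ₁²+σ₂²)/n)
  = (2.576 + 1.036) · √(162/872)
  = 3.612 · √0.18578
  = 3.612 · 0.4310
  = 1.5569

Minimum detectable difference ≈ 1.56 hours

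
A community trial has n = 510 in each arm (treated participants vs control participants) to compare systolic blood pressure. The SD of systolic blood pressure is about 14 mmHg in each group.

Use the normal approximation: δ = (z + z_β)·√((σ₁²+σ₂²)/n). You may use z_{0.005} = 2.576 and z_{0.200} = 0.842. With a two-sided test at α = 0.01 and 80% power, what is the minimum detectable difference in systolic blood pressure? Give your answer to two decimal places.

Minimum detectable difference ≈ 3.00 mmHg

δ = (z_{α/2} + z_β) · √((σ₁²+σ₂²)/n)
  = (2.576 + 0.842) · √(392/510)
  = 3.418 · √0.76863
  = 3.418 · 0.8767
  = 2.9966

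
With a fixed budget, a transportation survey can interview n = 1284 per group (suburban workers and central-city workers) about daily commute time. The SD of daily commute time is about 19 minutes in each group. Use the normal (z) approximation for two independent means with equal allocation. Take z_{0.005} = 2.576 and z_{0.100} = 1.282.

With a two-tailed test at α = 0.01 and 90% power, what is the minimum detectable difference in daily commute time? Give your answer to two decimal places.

δ = (z_{α/2} + z_β) · √((σ₁²+σ₂²)/n)
  = (2.576 + 1.282) · √(722/1284)
  = 3.858 · √0.56231
  = 3.858 · 0.7499
  = 2.8930

Minimum detectable difference ≈ 2.89 minutes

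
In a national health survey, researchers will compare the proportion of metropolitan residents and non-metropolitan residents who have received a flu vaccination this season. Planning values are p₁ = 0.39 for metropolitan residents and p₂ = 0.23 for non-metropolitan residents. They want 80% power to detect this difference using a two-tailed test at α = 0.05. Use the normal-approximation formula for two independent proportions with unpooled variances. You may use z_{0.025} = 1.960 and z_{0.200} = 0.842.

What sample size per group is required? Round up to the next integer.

n = (z_{α/2} + z_β)² · [p₁(1−p₁) + p₂(1−p₂)] / (p₁ − p₂)²
  = (1.960 + 0.842)² · (0.39·0.61 + 0.23·0.77) / (0.16)²
  = (2.802)² · (0.2379 + 0.1771) / 0.0256
  = 7.8512 · 0.4150 / 0.0256
  = 127.28
Round up → n = 128 per group.

n = 128 per group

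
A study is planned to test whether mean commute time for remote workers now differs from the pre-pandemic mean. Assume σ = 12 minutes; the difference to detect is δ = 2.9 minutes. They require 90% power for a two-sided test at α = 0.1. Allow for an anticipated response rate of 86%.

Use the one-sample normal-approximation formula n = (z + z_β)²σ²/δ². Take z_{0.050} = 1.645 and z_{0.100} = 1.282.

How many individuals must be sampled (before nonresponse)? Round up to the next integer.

n = 171

n = (z_{α/2} + z_β)² · σ² / δ²
  = (1.645 + 1.282)² · 12² / 2.9²
  = 8.5673 · 144 / 8.41
  = 146.69
Adjust for 86% response: 146.69 / 0.86 = 170.57.
Round up → n = 171.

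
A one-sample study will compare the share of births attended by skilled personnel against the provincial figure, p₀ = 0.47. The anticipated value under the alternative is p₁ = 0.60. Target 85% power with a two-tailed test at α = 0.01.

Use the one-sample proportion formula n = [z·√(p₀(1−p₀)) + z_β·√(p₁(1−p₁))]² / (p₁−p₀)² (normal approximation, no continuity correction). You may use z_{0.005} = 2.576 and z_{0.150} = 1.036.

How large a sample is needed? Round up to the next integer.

n = 191

n = [z_{α/2}·√(p₀q₀) + z_β·√(p₁q₁)]² / (p₁ − p₀)²
  = [2.576·√(0.47·0.53) + 1.036·√(0.60·0.40)]² / (0.13)²
  = [2.576·0.4991 + 1.036·0.4899]² / 0.0169
  = [1.7932]² / 0.0169
  = 190.27
Round up → n = 191.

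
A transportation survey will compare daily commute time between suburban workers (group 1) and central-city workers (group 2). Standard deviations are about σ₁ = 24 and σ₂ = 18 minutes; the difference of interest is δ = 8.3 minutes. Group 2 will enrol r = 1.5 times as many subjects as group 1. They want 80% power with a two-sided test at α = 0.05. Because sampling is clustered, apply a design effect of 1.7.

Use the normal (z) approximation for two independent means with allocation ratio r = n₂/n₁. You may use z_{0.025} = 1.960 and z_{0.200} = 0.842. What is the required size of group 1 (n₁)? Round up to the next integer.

n₁ = (z_{α/2} + z_β)² · (σ₁² + σ₂²/r) / δ²
   = (1.960 + 0.842)² · (24² + 18²/1.5) / 8.3²
   = 7.8512 · (576 + 216) / 68.89
   = 7.8512 · 792 / 68.89
   = 90.26
Design effect: 1.7 × 90.26 = 153.45.
Round up → n₁ = 154; n₂ = r·n₁ = 1.5 × 154 = 231.

n₁ = 154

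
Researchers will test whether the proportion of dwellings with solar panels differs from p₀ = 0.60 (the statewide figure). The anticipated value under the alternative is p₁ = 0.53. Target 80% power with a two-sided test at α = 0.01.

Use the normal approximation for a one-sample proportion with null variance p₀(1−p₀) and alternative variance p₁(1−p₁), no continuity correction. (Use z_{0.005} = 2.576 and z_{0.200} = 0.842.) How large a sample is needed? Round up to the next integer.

n = 578

n = [z_{α/2}·√(p₀q₀) + z_β·√(p₁q₁)]² / (p₁ − p₀)²
  = [2.576·√(0.60·0.40) + 0.842·√(0.53·0.47)]² / (-0.07)²
  = [2.576·0.4899 + 0.842·0.4991]² / 0.0049
  = [1.6822]² / 0.0049
  = 577.52
Round up → n = 578.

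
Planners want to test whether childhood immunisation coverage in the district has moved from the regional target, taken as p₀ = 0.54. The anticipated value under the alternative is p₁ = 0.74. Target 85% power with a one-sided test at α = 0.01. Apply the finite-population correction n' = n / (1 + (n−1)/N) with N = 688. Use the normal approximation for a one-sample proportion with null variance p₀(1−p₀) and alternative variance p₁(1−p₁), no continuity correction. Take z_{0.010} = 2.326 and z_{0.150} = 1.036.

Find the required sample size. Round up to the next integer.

n = 60

n = [z_α·√(p₀q₀) + z_β·√(p₁q₁)]² / (p₁ − p₀)²
  = [2.326·√(0.54·0.46) + 1.036·√(0.74·0.26)]² / (0.20)²
  = [2.326·0.4984 + 1.036·0.4386]² / 0.0400
  = [1.6137]² / 0.0400
  = 65.10
Finite-population correction (N = 688): 65.10 / (1 + (65.10 − 1)/688) = 59.55.
Round up → n = 60.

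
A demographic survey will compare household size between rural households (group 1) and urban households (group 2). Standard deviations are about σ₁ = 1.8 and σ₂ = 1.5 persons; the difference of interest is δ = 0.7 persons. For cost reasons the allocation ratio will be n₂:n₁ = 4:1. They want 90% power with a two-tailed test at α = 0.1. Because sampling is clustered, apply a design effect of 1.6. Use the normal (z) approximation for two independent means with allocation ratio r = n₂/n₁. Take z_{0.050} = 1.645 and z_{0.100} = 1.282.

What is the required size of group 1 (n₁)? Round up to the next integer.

n₁ = (z_{α/2} + z_β)² · (σ₁² + σ₂²/r) / δ²
   = (1.645 + 1.282)² · (1.8² + 1.5²/4) / 0.7²
   = 8.5673 · (3.24 + 0.5625) / 0.49
   = 8.5673 · 3.8025 / 0.49
   = 66.48
Design effect: 1.6 × 66.48 = 106.37.
Round up → n₁ = 107; n₂ = r·n₁ = 4 × 107 = 428.

n₁ = 107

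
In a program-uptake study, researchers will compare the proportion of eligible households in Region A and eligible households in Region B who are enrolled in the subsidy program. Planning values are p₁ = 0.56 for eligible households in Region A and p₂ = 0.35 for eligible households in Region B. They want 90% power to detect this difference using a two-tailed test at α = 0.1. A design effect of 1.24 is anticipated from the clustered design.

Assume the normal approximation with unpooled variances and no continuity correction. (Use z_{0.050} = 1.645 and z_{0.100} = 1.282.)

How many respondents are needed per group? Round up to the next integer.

n = 115 per group

n = (z_{α/2} + z_β)² · [p₁(1−p₁) + p₂(1−p₂)] / (p₁ − p₂)²
  = (1.645 + 1.282)² · (0.56·0.44 + 0.35·0.65) / (0.21)²
  = (2.927)² · (0.2464 + 0.2275) / 0.0441
  = 8.5673 · 0.4739 / 0.0441
  = 92.06
Design effect: 1.24 × 92.06 = 114.16.
Round up → n = 115 per group.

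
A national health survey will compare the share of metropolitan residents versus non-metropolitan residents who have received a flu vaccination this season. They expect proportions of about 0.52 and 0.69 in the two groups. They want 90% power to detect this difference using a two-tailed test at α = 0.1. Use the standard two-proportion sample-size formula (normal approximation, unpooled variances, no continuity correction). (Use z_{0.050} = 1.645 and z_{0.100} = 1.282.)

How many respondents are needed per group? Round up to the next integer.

n = 138 per group

n = (z_{α/2} + z_β)² · [p₁(1−p₁) + p₂(1−p₂)] / (p₁ − p₂)²
  = (1.645 + 1.282)² · (0.52·0.48 + 0.69·0.31) / (-0.17)²
  = (2.927)² · (0.2496 + 0.2139) / 0.0289
  = 8.5673 · 0.4635 / 0.0289
  = 137.40
Round up → n = 138 per group.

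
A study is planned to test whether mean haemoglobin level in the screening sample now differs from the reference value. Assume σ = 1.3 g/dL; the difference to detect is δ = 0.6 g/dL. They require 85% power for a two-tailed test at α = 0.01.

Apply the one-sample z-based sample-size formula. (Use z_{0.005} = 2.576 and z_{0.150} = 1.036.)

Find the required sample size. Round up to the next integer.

n = 62

n = (z_{α/2} + z_β)² · σ² / δ²
  = (2.576 + 1.036)² · 1.3² / 0.6²
  = 13.0465 · 1.69 / 0.36
  = 61.25
Round up → n = 62.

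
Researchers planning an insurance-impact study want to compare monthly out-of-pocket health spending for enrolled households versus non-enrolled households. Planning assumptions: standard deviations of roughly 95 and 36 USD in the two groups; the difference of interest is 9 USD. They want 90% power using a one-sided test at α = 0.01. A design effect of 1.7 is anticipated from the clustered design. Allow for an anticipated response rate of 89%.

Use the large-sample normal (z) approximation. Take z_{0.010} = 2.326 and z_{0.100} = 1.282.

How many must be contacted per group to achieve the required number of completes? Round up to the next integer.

n = (z_α + z_β)² · (σ₁² + σ₂²) / δ²
  = (2.326 + 1.282)² · (95² + 36² = 10321) / 9²
  = 13.0177 · 10321 / 81
  = 1658.71
Design effect: 1.7 × 1658.71 = 2819.80.
Adjust for 89% response: 2819.80 / 0.89 = 3168.32.
Round up → n = 3169 per group.

n = 3169 per group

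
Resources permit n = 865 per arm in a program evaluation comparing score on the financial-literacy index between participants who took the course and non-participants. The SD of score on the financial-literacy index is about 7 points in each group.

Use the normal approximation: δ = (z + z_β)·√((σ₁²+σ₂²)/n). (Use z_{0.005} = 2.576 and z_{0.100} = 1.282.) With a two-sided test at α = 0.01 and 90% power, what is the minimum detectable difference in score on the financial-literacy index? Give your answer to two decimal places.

Minimum detectable difference ≈ 1.30 points

δ = (z_{α/2} + z_β) · √((σ₁²+σ₂²)/n)
  = (2.576 + 1.282) · √(98/865)
  = 3.858 · √0.11329
  = 3.858 · 0.3366
  = 1.2986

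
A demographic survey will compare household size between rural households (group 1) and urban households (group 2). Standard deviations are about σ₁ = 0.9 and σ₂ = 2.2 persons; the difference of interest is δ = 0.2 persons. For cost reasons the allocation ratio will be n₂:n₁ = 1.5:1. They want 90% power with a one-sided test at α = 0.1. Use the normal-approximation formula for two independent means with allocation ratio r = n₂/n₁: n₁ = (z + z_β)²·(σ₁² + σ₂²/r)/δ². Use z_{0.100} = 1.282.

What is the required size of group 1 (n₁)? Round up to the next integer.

n₁ = 664

n₁ = (z_α + z_β)² · (σ₁² + σ₂²/r) / δ²
   = (1.282 + 1.282)² · (0.9² + 2.2²/1.5) / 0.2²
   = 6.5741 · (0.81 + 3.2267) / 0.04
   = 6.5741 · 4.0367 / 0.04
   = 663.44
Round up → n₁ = 664; n₂ = r·n₁ = 1.5 × 664 = 996.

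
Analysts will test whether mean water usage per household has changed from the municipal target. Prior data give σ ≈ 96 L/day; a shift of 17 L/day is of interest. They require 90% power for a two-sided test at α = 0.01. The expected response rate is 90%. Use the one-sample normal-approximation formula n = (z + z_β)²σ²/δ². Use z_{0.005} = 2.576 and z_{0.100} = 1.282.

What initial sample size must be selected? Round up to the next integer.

n = 528

n = (z_{α/2} + z_β)² · σ² / δ²
  = (2.576 + 1.282)² · 96² / 17²
  = 14.8842 · 9216 / 289
  = 474.65
Adjust for 90% response: 474.65 / 0.90 = 527.38.
Round up → n = 528.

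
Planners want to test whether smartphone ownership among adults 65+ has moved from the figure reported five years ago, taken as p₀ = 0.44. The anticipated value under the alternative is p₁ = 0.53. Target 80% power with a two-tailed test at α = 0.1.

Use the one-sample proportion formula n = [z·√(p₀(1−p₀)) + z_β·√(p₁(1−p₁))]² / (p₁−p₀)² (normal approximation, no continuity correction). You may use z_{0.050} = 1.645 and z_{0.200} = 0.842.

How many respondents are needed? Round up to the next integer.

n = 189

n = [z_{α/2}·√(p₀q₀) + z_β·√(p₁q₁)]² / (p₁ − p₀)²
  = [1.645·√(0.44·0.56) + 0.842·√(0.53·0.47)]² / (0.09)²
  = [1.645·0.4964 + 0.842·0.4991]² / 0.0081
  = [1.2368]² / 0.0081
  = 188.85
Round up → n = 189.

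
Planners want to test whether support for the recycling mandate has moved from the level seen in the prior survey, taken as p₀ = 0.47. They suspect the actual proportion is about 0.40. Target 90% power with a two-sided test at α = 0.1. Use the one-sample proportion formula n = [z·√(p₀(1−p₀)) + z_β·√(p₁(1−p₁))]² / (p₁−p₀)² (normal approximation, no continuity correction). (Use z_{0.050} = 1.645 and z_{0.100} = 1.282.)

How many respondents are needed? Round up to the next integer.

n = 429

n = [z_{α/2}·√(p₀q₀) + z_β·√(p₁q₁)]² / (p₁ − p₀)²
  = [1.645·√(0.47·0.53) + 1.282·√(0.40·0.60)]² / (-0.07)²
  = [1.645·0.4991 + 1.282·0.4899]² / 0.0049
  = [1.4491]² / 0.0049
  = 428.53
Round up → n = 429.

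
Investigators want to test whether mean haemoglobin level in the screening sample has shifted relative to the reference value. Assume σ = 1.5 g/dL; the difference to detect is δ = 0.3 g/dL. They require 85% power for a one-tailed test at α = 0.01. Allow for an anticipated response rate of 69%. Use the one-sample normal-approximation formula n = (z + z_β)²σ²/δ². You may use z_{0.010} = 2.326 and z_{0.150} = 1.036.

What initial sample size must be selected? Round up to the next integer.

n = 410

n = (z_α + z_β)² · σ² / δ²
  = (2.326 + 1.036)² · 1.5² / 0.3²
  = 11.3030 · 2.25 / 0.09
  = 282.58
Adjust for 69% response: 282.58 / 0.69 = 409.53.
Round up → n = 410.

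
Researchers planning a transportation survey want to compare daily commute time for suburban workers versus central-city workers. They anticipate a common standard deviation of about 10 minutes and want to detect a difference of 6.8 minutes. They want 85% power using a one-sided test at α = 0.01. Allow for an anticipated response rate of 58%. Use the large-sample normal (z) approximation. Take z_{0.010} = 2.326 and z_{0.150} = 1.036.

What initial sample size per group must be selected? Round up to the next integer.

n = (z_α + z_β)² · (σ₁² + σ₂²) / δ²
  = (2.326 + 1.036)² · (2·10² = 200) / 6.8²
  = 11.3030 · 200 / 46.24
  = 48.89
Adjust for 58% response: 48.89 / 0.58 = 84.29.
Round up → n = 85 per group.

n = 85 per group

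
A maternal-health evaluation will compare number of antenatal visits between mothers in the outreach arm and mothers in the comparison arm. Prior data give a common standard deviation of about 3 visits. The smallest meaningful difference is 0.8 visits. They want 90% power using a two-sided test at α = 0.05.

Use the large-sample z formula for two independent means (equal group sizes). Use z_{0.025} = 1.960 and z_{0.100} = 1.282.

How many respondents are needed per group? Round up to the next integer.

n = 296 per group

n = (z_{α/2} + z_β)² · (σ₁² + σ₂²) / δ²
  = (1.960 + 1.282)² · (2·3² = 18) / 0.8²
  = 10.5106 · 18 / 0.64
  = 295.61
Round up → n = 296 per group.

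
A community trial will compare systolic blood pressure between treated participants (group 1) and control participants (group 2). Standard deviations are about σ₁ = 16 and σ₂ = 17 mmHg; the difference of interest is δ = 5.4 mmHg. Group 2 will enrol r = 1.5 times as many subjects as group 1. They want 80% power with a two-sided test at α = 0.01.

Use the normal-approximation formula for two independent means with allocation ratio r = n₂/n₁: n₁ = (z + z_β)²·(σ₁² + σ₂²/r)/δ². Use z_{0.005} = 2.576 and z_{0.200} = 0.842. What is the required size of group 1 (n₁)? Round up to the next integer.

n₁ = (z_{α/2} + z_β)² · (σ₁² + σ₂²/r) / δ²
   = (2.576 + 0.842)² · (16² + 17²/1.5) / 5.4²
   = 11.6827 · (256 + 192.6667) / 29.16
   = 11.6827 · 448.6667 / 29.16
   = 179.75
Round up → n₁ = 180; n₂ = r·n₁ = 1.5 × 180 = 270.

n₁ = 180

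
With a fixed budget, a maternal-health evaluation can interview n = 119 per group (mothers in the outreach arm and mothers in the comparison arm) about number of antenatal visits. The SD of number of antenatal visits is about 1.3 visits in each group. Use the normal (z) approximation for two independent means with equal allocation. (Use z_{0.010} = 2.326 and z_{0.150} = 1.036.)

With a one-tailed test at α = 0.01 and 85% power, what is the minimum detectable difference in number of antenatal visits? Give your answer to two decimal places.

δ = (z_α + z_β) · √((σ₁²+σ₂²)/n)
  = (2.326 + 1.036) · √(3.38/119)
  = 3.362 · √0.0284
  = 3.362 · 0.1685
  = 0.5666

Minimum detectable difference ≈ 0.57 visits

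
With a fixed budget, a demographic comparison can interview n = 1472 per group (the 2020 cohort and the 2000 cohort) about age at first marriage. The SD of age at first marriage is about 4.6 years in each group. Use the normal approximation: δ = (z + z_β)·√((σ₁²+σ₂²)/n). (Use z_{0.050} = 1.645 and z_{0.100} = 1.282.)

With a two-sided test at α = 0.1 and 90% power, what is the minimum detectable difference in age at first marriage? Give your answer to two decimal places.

Minimum detectable difference ≈ 0.50 years

δ = (z_{α/2} + z_β) · √((σ₁²+σ₂²)/n)
  = (1.645 + 1.282) · √(42.32/1472)
  = 2.927 · √0.02875
  = 2.927 · 0.1696
  = 0.4963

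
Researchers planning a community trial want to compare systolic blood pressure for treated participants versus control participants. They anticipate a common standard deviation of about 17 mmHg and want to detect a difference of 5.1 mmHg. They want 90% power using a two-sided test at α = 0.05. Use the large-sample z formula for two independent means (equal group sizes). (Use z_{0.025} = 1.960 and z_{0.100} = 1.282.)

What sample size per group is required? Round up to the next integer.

n = (z_{α/2} + z_β)² · (σ₁² + σ₂²) / δ²
  = (1.960 + 1.282)² · (2·17² = 578) / 5.1²
  = 10.5106 · 578 / 26.01
  = 233.57
Round up → n = 234 per group.

n = 234 per group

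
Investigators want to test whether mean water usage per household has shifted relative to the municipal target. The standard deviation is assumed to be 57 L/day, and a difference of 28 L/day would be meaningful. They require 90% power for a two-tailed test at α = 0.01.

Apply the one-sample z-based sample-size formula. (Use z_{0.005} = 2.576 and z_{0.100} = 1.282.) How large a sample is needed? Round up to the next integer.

n = (z_{α/2} + z_β)² · σ² / δ²
  = (2.576 + 1.282)² · 57² / 28²
  = 14.8842 · 3249 / 784
  = 61.68
Round up → n = 62.

n = 62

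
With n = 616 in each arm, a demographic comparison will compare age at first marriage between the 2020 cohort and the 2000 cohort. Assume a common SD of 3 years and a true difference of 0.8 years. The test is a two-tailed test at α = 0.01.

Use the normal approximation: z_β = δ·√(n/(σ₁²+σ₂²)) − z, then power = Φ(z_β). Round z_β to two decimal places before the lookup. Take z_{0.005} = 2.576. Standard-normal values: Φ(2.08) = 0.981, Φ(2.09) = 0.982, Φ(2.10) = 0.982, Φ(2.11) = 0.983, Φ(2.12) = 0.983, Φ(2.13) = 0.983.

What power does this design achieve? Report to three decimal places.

z_β = δ·√(n/(σ₁²+σ₂²)) − z_{α/2}
    = 0.8 · √(616/18) − 2.576
    = 0.8 · 5.84998 − 2.576
    = 4.6800 − 2.576 = 2.1040 → 2.10
Power = Φ(2.10) = 0.982.

Power ≈ 0.982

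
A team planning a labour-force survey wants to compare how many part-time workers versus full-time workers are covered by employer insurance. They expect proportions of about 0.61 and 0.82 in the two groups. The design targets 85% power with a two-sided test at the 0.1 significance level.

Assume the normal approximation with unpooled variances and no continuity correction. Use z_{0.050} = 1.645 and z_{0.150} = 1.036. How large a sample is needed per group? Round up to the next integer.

n = 63 per group

n = (z_{α/2} + z_β)² · [p₁(1−p₁) + p₂(1−p₂)] / (p₁ − p₂)²
  = (1.645 + 1.036)² · (0.61·0.39 + 0.82·0.18) / (-0.21)²
  = (2.681)² · (0.2379 + 0.1476) / 0.0441
  = 7.1878 · 0.3855 / 0.0441
  = 62.83
Round up → n = 63 per group.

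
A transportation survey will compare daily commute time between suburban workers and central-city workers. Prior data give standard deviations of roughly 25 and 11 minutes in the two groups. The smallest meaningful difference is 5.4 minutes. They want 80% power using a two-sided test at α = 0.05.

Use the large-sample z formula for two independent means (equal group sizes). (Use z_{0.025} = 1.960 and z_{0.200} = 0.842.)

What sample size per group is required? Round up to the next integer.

n = 201 per group

n = (z_{α/2} + z_β)² · (σ₁² + σ₂²) / δ²
  = (1.960 + 0.842)² · (25² + 11² = 746) / 5.4²
  = 7.8512 · 746 / 29.16
  = 200.86
Round up → n = 201 per group.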